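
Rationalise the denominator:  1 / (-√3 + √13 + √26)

(-18*√3 - 5*√26 + 8*√13 + 13*√6)/28

Group as (√13 + √26) - √3; multiply by (√13 + √26) + √3, then rationalise the remaining surd.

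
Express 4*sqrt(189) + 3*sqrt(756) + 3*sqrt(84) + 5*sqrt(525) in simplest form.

61*sqrt(21)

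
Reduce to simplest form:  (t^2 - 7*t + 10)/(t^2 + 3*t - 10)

(t - 5)/(t + 5)

Factor: t^2 - 7*t + 10 = (t - 5)*(t - 2);  t^2 + 3*t - 10 = (t - 2)*(t + 5)
Cancel the common factor (t - 2).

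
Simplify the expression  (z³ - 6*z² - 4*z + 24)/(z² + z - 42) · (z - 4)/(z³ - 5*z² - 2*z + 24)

Factor: z³ - 6*z² - 4*z + 24 = (z - 6)·(z - 2)·(z + 2);  z² + z - 42 = (z - 6)·(z + 7);  z³ - 5*z² - 2*z + 24 = (z + 2)·(z - 3)·(z - 4)
Cancel the common factors (z - 6), (z + 2), (z - 4).

(z - 2)/(z² + 4*z - 21)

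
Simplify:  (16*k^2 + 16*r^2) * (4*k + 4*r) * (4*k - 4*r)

Telescope via difference of squares: ((4*k)+(4*r))((4*k)-(4*r)) = 16*k^2 - 16*r^2, then repeat with the next factor.

256*k^4 - 256*r^4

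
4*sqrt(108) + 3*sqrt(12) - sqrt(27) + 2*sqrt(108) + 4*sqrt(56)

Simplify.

4*sqrt(108) = 24*sqrt(3); 3*sqrt(12) = 6*sqrt(3); sqrt(27) = 3*sqrt(3); 2*sqrt(108) = 12*sqrt(3); 4*sqrt(56) = 8*sqrt(14)

8*sqrt(14) + 39*sqrt(3)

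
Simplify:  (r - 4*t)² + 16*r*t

(r + 4*t)²

After expansion: r² + 8*r*t + 16*t² — a perfect-square trinomial.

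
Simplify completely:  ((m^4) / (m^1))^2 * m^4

m^10

Inside the bracket: m^3
Raise to the power 2: m^6
Multiply by m^4: add exponents.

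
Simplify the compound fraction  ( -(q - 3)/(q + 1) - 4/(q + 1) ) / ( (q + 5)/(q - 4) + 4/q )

(-q**2 + 4*q)/(q**2 + 9*q - 16)

Numerator: -(q - 3)/(q + 1) - 4/(q + 1) = -1
Denominator: (q + 5)/(q - 4) + 4/q = (q**2 + 9*q - 16)/(q**2 - 4*q)
Divide: (-1) · ((q**2 - 4*q)/(q**2 + 9*q - 16)) = (-q**2 + 4*q)/(q**2 + 9*q - 16)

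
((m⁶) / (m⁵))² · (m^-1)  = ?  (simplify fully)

m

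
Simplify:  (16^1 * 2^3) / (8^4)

16^1 = 2^4; 2^3 = 2^3; 8^4 = 2^12
Combine exponents: 2^(-5)

2^(-5)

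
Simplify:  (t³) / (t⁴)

1/t

Quotient: (t^-1)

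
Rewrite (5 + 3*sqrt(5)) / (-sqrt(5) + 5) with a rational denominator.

2 + sqrt(5)

Multiply numerator and denominator by sqrt(5) + 5.
Denominator becomes 20; numerator becomes 40 + 20*sqrt(5).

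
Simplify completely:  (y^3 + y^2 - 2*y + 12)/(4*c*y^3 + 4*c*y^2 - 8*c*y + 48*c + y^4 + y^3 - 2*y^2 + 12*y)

1/(4*c + y)

Factor: y^3 + y^2 - 2*y + 12 = (y + 3)*(y^2 - 2*y + 4);  4*c*y^3 + 4*c*y^2 - 8*c*y + 48*c + y^4 + y^3 - 2*y^2 + 12*y = (4*c + y)*(y + 3)*(y^2 - 2*y + 4)
Cancel the common factors (y^2 - 2*y + 4), (y + 3).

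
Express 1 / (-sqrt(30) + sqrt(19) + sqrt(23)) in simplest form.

Group as (sqrt(19) + sqrt(23)) - sqrt(30); multiply by (sqrt(19) + sqrt(23)) + sqrt(30), then rationalise the remaining surd.

(-6*sqrt(30) + 13*sqrt(23) + 17*sqrt(19) + sqrt(13110))/802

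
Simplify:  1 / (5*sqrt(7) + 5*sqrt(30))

(-sqrt(7) + sqrt(30))/115

Multiply numerator and denominator by -5*sqrt(7) + 5*sqrt(30).
Denominator becomes 575; numerator becomes -5*sqrt(7) + 5*sqrt(30).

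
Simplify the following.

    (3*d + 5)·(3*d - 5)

(3*d)^2 - (5)^2 = 9*d² - 25.

9*d² - 25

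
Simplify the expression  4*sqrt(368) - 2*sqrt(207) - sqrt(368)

6*sqrt(23)

4*sqrt(368) = 16*sqrt(23); 2*sqrt(207) = 6*sqrt(23); sqrt(368) = 4*sqrt(23)
Combine: (16 - 6 - 4)·sqrt(23) = 6*sqrt(23)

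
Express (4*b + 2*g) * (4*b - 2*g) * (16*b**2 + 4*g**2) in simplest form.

256*b**4 - 16*g**4

Pair the conjugate factors: ((4*b)+(2*g))((4*b)-(2*g)) = 16*b**2 - 4*g**2, then repeat with the next factor.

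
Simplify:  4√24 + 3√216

26*√6

4√24 = 8*√6; 3√216 = 18*√6
Combine: (8 + 18)·√6 = 26*√6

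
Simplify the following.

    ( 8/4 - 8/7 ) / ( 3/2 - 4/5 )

Numerator: 8/4 - 8/7 = 6/7
Denominator: 3/2 - 4/5 = 7/10
Divide: (6/7) · (10/7) = 60/49

60/49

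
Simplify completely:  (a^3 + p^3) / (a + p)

a^2 - a*p + p^2

Apply the sum-of-cubes factorisation and cancel (a + p).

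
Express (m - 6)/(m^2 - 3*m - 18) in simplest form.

Factor: m^2 - 3*m - 18 = (m + 3)*(m - 6)
Cancel the common factor (m - 6).

1/(m + 3)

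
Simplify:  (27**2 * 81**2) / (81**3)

27**2 = 3**6; 81**2 = 3**8; 81**3 = 3**12
Combine exponents: 3**2

3**2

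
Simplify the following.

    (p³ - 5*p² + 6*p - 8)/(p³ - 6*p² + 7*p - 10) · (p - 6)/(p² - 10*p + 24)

1/(p - 5)

Factor: p³ - 5*p² + 6*p - 8 = (p² - p + 2)·(p - 4);  p³ - 6*p² + 7*p - 10 = (p - 5)·(p² - p + 2);  p² - 10*p + 24 = (p - 6)·(p - 4)
Cancel the common factors (p² - p + 2), (p - 6), (p - 4).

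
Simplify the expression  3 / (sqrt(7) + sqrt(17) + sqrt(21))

Group as (sqrt(7) + sqrt(21)) + sqrt(17); multiply by (sqrt(7) + sqrt(21)) - sqrt(17), then rationalise the remaining surd.

(-42*sqrt(51) + 9*sqrt(21) + 33*sqrt(17) + 93*sqrt(7))/467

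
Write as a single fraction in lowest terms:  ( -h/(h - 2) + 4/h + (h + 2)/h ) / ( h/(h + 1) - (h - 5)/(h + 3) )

Numerator: -h/(h - 2) + 4/h + (h + 2)/h = (4*h - 12)/(h^2 - 2*h)
Denominator: h/(h + 1) - (h - 5)/(h + 3) = (7*h + 5)/(h^2 + 4*h + 3)
Divide: ((4*h - 12)/(h^2 - 2*h)) · ((h^2 + 4*h + 3)/(7*h + 5)) = (4*h^3 + 4*h^2 - 36*h - 36)/(7*h^3 - 9*h^2 - 10*h)

(4*h^3 + 4*h^2 - 36*h - 36)/(7*h^3 - 9*h^2 - 10*h)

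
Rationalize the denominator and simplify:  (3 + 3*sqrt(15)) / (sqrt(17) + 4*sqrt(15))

Multiply numerator and denominator by -sqrt(17) + 4*sqrt(15).
Denominator becomes 223; numerator becomes -3*sqrt(255) - 3*sqrt(17) + 12*sqrt(15) + 180.

(-3*sqrt(255) - 3*sqrt(17) + 12*sqrt(15) + 180)/223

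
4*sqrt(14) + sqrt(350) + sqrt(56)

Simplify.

4*sqrt(14) = 4*sqrt(14); sqrt(350) = 5*sqrt(14); sqrt(56) = 2*sqrt(14)
Combine: (4 + 5 + 2)·sqrt(14) = 11*sqrt(14)

11*sqrt(14)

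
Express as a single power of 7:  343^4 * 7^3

7^15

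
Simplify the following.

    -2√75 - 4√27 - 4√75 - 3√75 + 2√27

2√75 = 10*√3; 4√27 = 12*√3; 4√75 = 20*√3; 3√75 = 15*√3; 2√27 = 6*√3
Combine: (-10 - 12 - 20 - 15 + 6)·√3 = -51*√3

-51*√3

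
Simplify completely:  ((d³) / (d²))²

d²

Inside the bracket: d¹
Raise to the power 2: d²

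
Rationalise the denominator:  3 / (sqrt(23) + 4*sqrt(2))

(-sqrt(23) + 4*sqrt(2))/3

Multiply numerator and denominator by -sqrt(23) + 4*sqrt(2).
Denominator becomes 9; numerator becomes -3*sqrt(23) + 12*sqrt(2).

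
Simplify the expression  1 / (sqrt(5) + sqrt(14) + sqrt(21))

(-7*sqrt(30) - sqrt(21) + 6*sqrt(14) + 15*sqrt(5))/138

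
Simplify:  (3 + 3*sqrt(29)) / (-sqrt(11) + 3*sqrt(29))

Multiply numerator and denominator by sqrt(11) + 3*sqrt(29).
Denominator becomes 250; numerator becomes 3*sqrt(11) + 9*sqrt(29) + 3*sqrt(319) + 261.

(3*sqrt(11) + 9*sqrt(29) + 3*sqrt(319) + 261)/250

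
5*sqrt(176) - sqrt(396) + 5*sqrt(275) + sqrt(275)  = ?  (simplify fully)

5*sqrt(176) = 20*sqrt(11); sqrt(396) = 6*sqrt(11); 5*sqrt(275) = 25*sqrt(11); sqrt(275) = 5*sqrt(11)
Combine: (20 - 6 + 25 + 5)·sqrt(11) = 44*sqrt(11)

44*sqrt(11)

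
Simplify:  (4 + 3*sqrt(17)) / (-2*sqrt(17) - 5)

Multiply numerator and denominator by -5 + 2*sqrt(17).
Denominator becomes -43; numerator becomes -7*sqrt(17) + 82.

(-82 + 7*sqrt(17))/43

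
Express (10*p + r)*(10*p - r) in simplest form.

100*p**2 - r**2

(10*p)**2 - (r)**2 = 100*p**2 - r**2.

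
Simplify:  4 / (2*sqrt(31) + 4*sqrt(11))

Multiply numerator and denominator by -2*sqrt(31) + 4*sqrt(11).
Denominator becomes 52; numerator becomes -8*sqrt(31) + 16*sqrt(11).

(-2*sqrt(31) + 4*sqrt(11))/13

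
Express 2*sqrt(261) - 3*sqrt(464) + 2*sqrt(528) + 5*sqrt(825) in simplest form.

-6*sqrt(29) + 33*sqrt(33)

2*sqrt(261) = 6*sqrt(29); 3*sqrt(464) = 12*sqrt(29); 2*sqrt(528) = 8*sqrt(33); 5*sqrt(825) = 25*sqrt(33)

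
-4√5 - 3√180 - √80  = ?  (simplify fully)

4√5 = 4*√5; 3√180 = 18*√5; √80 = 4*√5
Combine: (-4 - 18 - 4)·√5 = -26*√5

-26*√5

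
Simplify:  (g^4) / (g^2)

Quotient: g^2

g^2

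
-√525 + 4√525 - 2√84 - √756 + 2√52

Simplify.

4*√13 + 5*√21

√525 = 5*√21; 4√525 = 20*√21; 2√84 = 4*√21; √756 = 6*√21; 2√52 = 4*√13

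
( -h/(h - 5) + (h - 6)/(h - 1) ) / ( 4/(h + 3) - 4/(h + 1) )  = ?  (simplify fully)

(5*h³ + 5*h² - 45*h - 45)/(4*h² - 24*h + 20)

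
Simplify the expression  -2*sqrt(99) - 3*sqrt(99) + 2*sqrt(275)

2*sqrt(99) = 6*sqrt(11); 3*sqrt(99) = 9*sqrt(11); 2*sqrt(275) = 10*sqrt(11)
Combine: (-6 - 9 + 10)·sqrt(11) = -5*sqrt(11)

-5*sqrt(11)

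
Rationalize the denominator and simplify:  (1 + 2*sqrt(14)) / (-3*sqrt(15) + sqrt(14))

Multiply numerator and denominator by sqrt(14) + 3*sqrt(15).
Denominator becomes -121; numerator becomes sqrt(14) + 3*sqrt(15) + 28 + 6*sqrt(210).

(-6*sqrt(210) - 28 - 3*sqrt(15) - sqrt(14))/121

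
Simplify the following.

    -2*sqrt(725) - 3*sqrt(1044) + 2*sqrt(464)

-20*sqrt(29)

2*sqrt(725) = 10*sqrt(29); 3*sqrt(1044) = 18*sqrt(29); 2*sqrt(464) = 8*sqrt(29)
Combine: (-10 - 18 + 8)·sqrt(29) = -20*sqrt(29)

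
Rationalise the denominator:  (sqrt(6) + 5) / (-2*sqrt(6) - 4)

Multiply numerator and denominator by -4 + 2*sqrt(6).
Denominator becomes -8; numerator becomes -8 + 6*sqrt(6).

(-3*sqrt(6) + 4)/4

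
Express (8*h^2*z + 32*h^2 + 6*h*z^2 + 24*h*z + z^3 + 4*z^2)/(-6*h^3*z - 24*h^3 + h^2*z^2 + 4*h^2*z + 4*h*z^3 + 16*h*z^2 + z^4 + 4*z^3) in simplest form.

Factor: 8*h^2*z + 32*h^2 + 6*h*z^2 + 24*h*z + z^3 + 4*z^2 = (2*h + z)*(z + 4)*(4*h + z);  -6*h^3*z - 24*h^3 + h^2*z^2 + 4*h^2*z + 4*h*z^3 + 16*h*z^2 + z^4 + 4*z^3 = (-h + z)*(z + 4)*(3*h + z)*(2*h + z)
Cancel the common factors (z + 4), (2*h + z).

(4*h + z)/(-3*h^2 + 2*h*z + z^2)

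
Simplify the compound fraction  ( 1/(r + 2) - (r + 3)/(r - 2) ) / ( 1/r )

(-r^3 - 4*r^2 - 8*r)/(r^2 - 4)

Numerator: 1/(r + 2) - (r + 3)/(r - 2) = (-r^2 - 4*r - 8)/(r^2 - 4)
Denominator: 1/r = 1/r
Divide: ((-r^2 - 4*r - 8)/(r^2 - 4)) · (r) = (-r^3 - 4*r^2 - 8*r)/(r^2 - 4)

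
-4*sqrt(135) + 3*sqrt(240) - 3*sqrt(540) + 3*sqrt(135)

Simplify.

4*sqrt(135) = 12*sqrt(15); 3*sqrt(240) = 12*sqrt(15); 3*sqrt(540) = 18*sqrt(15); 3*sqrt(135) = 9*sqrt(15)
Combine: (-12 + 12 - 18 + 9)·sqrt(15) = -9*sqrt(15)

-9*sqrt(15)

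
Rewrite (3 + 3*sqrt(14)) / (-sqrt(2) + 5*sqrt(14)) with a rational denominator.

Multiply numerator and denominator by sqrt(2) + 5*sqrt(14).
Denominator becomes 348; numerator becomes 3*sqrt(2) + 6*sqrt(7) + 15*sqrt(14) + 210.

(sqrt(2) + 2*sqrt(7) + 5*sqrt(14) + 70)/116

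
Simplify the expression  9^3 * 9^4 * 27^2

9^3 = 3^6; 9^4 = 3^8; 27^2 = 3^6
Combine exponents: 3^20

3^20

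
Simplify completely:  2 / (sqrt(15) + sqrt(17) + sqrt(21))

(-12*sqrt(595) + 22*sqrt(21) + 38*sqrt(17) + 46*sqrt(15))/899

Group as (sqrt(17) + sqrt(21)) + sqrt(15); multiply by (sqrt(17) + sqrt(21)) - sqrt(15), then rationalise the remaining surd.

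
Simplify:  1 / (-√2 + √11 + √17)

Group as (√11 + √17) - √2; multiply by (√11 + √17) + √2, then rationalise the remaining surd.

(-13*√2 - 2*√17 + 4*√11 + √374)/36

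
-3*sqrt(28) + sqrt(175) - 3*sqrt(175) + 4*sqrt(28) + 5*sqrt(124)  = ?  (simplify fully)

-8*sqrt(7) + 10*sqrt(31)

3*sqrt(28) = 6*sqrt(7); sqrt(175) = 5*sqrt(7); 3*sqrt(175) = 15*sqrt(7); 4*sqrt(28) = 8*sqrt(7); 5*sqrt(124) = 10*sqrt(31)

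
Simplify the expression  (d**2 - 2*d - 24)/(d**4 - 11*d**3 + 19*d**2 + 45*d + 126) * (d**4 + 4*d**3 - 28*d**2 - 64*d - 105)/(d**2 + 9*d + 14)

(d**2 - d - 20)/(d**2 - 5*d - 14)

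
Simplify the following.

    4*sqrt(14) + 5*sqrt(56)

14*sqrt(14)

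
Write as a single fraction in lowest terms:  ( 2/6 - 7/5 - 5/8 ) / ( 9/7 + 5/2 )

-1421/3180

Numerator: 2/6 - 7/5 - 5/8 = -203/120
Denominator: 9/7 + 5/2 = 53/14
Divide: (-203/120) · (14/53) = -1421/3180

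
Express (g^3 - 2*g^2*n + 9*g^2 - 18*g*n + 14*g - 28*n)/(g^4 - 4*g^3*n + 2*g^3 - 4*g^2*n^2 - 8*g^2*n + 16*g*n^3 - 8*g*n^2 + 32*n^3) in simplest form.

Factor: g^3 - 2*g^2*n + 9*g^2 - 18*g*n + 14*g - 28*n = (g - 2*n)*(g + 7)*(g + 2);  g^4 - 4*g^3*n + 2*g^3 - 4*g^2*n^2 - 8*g^2*n + 16*g*n^3 - 8*g*n^2 + 32*n^3 = (g + 2)*(g - 2*n)*(g + 2*n)*(g - 4*n)
Cancel the common factors (g - 2*n), (g + 2).

(g + 7)/(g^2 - 2*g*n - 8*n^2)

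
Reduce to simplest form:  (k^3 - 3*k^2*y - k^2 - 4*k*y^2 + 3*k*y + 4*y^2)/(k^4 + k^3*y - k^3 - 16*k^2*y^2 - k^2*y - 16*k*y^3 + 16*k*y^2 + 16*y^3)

Factor: k^3 - 3*k^2*y - k^2 - 4*k*y^2 + 3*k*y + 4*y^2 = (k + y)*(k - 4*y)*(k - 1);  k^4 + k^3*y - k^3 - 16*k^2*y^2 - k^2*y - 16*k*y^3 + 16*k*y^2 + 16*y^3 = (k + y)*(k - 1)*(k - 4*y)*(k + 4*y)
Cancel the common factors (k + y), (k - 1), (k - 4*y).

1/(k + 4*y)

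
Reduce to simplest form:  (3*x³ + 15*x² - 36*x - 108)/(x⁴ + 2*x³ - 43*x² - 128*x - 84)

Factor: 3*x³ + 15*x² - 36*x - 108 = 3·(x + 2)·(x - 3)·(x + 6);  x⁴ + 2*x³ - 43*x² - 128*x - 84 = (x + 1)·(x + 2)·(x - 7)·(x + 6)
Cancel the common factors (x + 6), (x + 2).

(3*x - 9)/(x² - 6*x - 7)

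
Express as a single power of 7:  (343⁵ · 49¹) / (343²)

343⁵ = 7^15; 49¹ = 7^2; 343² = 7^6
Combine exponents: 7^11

7^11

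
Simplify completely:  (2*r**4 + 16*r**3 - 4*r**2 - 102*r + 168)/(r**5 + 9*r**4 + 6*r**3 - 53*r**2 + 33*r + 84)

2/(r + 1)

Factor: 2*r**4 + 16*r**3 - 4*r**2 - 102*r + 168 = 2*(r + 7)*(r + 4)*(r**2 - 3*r + 3);  r**5 + 9*r**4 + 6*r**3 - 53*r**2 + 33*r + 84 = (r + 7)*(r**2 - 3*r + 3)*(r + 1)*(r + 4)
Cancel the common factors (r**2 - 3*r + 3), (r + 7), (r + 4).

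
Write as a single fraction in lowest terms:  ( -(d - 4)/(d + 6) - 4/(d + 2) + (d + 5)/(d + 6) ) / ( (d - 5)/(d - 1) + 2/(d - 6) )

Numerator: -(d - 4)/(d + 6) - 4/(d + 2) + (d + 5)/(d + 6) = (5*d - 6)/(d^2 + 8*d + 12)
Denominator: (d - 5)/(d - 1) + 2/(d - 6) = (d^2 - 9*d + 28)/(d^2 - 7*d + 6)
Divide: ((5*d - 6)/(d^2 + 8*d + 12)) · ((d^2 - 7*d + 6)/(d^2 - 9*d + 28)) = (5*d^3 - 41*d^2 + 72*d - 36)/(d^4 - d^3 - 32*d^2 + 116*d + 336)

(5*d^3 - 41*d^2 + 72*d - 36)/(d^4 - d^3 - 32*d^2 + 116*d + 336)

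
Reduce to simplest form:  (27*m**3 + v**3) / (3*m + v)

9*m**2 - 3*m*v + v**2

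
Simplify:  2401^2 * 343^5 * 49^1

2401^2 = 7^8; 343^5 = 7^15; 49^1 = 7^2
Combine exponents: 7^25

7^25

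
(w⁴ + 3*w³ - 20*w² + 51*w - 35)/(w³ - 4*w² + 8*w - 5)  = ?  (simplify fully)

Factor: w⁴ + 3*w³ - 20*w² + 51*w - 35 = (w + 7)·(w² - 3*w + 5)·(w - 1);  w³ - 4*w² + 8*w - 5 = (w - 1)·(w² - 3*w + 5)
Cancel the common factors (w² - 3*w + 5), (w - 1).

w + 7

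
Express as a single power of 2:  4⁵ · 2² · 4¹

2^14

4⁵ = 2^10; 2² = 2^2; 4¹ = 2^2
Combine exponents: 2^14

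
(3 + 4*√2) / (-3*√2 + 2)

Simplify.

Multiply numerator and denominator by 2 + 3*√2.
Denominator becomes -14; numerator becomes 17*√2 + 30.

(-30 - 17*√2)/14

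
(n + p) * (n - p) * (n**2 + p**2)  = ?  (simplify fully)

Pair the conjugate factors: (n+p)(n-p) = n**2 - p**2, then repeat with the next factor.

n**4 - p**4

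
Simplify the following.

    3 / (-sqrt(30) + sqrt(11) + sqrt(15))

(6*sqrt(30) + 39*sqrt(15) + 51*sqrt(11) + 45*sqrt(22))/322

Group as (sqrt(11) + sqrt(15)) - sqrt(30); multiply by (sqrt(11) + sqrt(15)) + sqrt(30), then rationalise the remaining surd.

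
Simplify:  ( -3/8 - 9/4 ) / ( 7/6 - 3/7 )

-441/124

Numerator: -3/8 - 9/4 = -21/8
Denominator: 7/6 - 3/7 = 31/42
Divide: (-21/8) · (42/31) = -441/124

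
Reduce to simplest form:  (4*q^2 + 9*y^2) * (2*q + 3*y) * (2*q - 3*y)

16*q^4 - 81*y^4

((2*q)+(3*y))((2*q)-(3*y)) = 4*q^2 - 9*y^2; continue pairing.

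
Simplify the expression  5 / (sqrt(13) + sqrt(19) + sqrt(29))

Group as (sqrt(13) + sqrt(19)) + sqrt(29); multiply by (sqrt(13) + sqrt(19)) - sqrt(29), then rationalise the remaining surd.

(-10*sqrt(7163) + 15*sqrt(29) + 115*sqrt(19) + 175*sqrt(13))/979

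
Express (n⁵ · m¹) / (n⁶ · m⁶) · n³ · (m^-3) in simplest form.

n²/m⁸

Quotient: (n^-1) · (m^-5)
Multiply by n³ · (m^-3): add exponents.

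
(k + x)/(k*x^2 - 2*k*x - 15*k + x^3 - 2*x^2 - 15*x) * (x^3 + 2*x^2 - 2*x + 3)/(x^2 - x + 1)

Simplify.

1/(x - 5)

Factor: k*x^2 - 2*k*x - 15*k + x^3 - 2*x^2 - 15*x = (k + x)*(x + 3)*(x - 5);  x^3 + 2*x^2 - 2*x + 3 = (x^2 - x + 1)*(x + 3)
Cancel the common factors (x^2 - x + 1), (x + 3), (k + x).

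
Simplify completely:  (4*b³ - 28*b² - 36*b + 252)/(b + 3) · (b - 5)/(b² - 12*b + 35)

Factor: 4*b³ - 28*b² - 36*b + 252 = 4·(b + 3)·(b - 3)·(b - 7);  b² - 12*b + 35 = (b - 5)·(b - 7)
Cancel the common factors (b - 7), (b - 5), (b + 3).

4*b - 12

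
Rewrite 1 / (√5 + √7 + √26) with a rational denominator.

Group as (√5 + √26) + √7; multiply by (√5 + √26) - √7, then rationalise the remaining surd.

(-12*√7 - 14*√5 + √910 + 7*√26)/28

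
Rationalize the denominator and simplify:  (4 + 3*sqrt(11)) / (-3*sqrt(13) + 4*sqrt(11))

Multiply numerator and denominator by 3*sqrt(13) + 4*sqrt(11).
Denominator becomes 59; numerator becomes 12*sqrt(13) + 16*sqrt(11) + 9*sqrt(143) + 132.

(12*sqrt(13) + 16*sqrt(11) + 9*sqrt(143) + 132)/59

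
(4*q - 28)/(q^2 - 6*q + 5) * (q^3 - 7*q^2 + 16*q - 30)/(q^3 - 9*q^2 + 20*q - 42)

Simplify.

Factor: 4*q - 28 = 4*(q - 7);  q^2 - 6*q + 5 = (q - 5)*(q - 1);  q^3 - 7*q^2 + 16*q - 30 = (q^2 - 2*q + 6)*(q - 5);  q^3 - 9*q^2 + 20*q - 42 = (q^2 - 2*q + 6)*(q - 7)
Cancel the common factors (q^2 - 2*q + 6), (q - 7), (q - 5).

4/(q - 1)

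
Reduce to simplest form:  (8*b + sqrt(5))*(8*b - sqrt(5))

64*b^2 - 5

Difference of squares with P = 8*b, Q = sqrt(5).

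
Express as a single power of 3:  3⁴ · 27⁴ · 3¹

3^17

3⁴ = 3^4; 27⁴ = 3^12; 3¹ = 3^1
Combine exponents: 3^17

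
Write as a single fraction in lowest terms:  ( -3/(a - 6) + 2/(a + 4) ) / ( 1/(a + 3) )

(-a² - 27*a - 72)/(a² - 2*a - 24)

Numerator: -3/(a - 6) + 2/(a + 4) = (-a - 24)/(a² - 2*a - 24)
Denominator: 1/(a + 3) = 1/(a + 3)
Divide: ((-a - 24)/(a² - 2*a - 24)) · (a + 3) = (-a² - 27*a - 72)/(a² - 2*a - 24)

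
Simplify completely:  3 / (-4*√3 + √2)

(-12*√3 - 3*√2)/46

Multiply numerator and denominator by √2 + 4*√3.
Denominator becomes -46; numerator becomes 3*√2 + 12*√3.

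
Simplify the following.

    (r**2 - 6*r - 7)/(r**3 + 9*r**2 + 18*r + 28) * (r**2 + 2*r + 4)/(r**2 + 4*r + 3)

Factor: r**2 - 6*r - 7 = (r + 1)*(r - 7);  r**3 + 9*r**2 + 18*r + 28 = (r + 7)*(r**2 + 2*r + 4);  r**2 + 4*r + 3 = (r + 1)*(r + 3)
Cancel the common factors (r**2 + 2*r + 4), (r + 1).

(r - 7)/(r**2 + 10*r + 21)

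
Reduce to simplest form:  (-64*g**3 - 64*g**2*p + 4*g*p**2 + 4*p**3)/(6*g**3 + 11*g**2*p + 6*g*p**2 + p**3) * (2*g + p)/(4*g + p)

(-16*g + 4*p)/(3*g + p)

Factor: -64*g**3 - 64*g**2*p + 4*g*p**2 + 4*p**3 = 4*(g + p)*(-4*g + p)*(4*g + p);  6*g**3 + 11*g**2*p + 6*g*p**2 + p**3 = (g + p)*(3*g + p)*(2*g + p)
Cancel the common factors (g + p), (2*g + p), (4*g + p).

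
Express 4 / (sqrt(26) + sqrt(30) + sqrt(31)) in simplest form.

Group as (sqrt(26) + sqrt(30)) + sqrt(31); multiply by (sqrt(26) + sqrt(30)) - sqrt(31), then rationalise the remaining surd.

(-16*sqrt(6045) + 100*sqrt(31) + 108*sqrt(30) + 140*sqrt(26))/2495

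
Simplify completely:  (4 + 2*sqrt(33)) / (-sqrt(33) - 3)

Multiply numerator and denominator by -3 + sqrt(33).
Denominator becomes -24; numerator becomes -2*sqrt(33) + 54.

(-27 + sqrt(33))/12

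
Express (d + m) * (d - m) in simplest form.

d^2 - m^2

(d+m)(d-m) = d^2 - m^2.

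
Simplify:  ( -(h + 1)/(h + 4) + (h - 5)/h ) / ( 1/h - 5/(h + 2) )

(h^2 + 12*h + 20)/(2*h^2 + 7*h - 4)

Numerator: -(h + 1)/(h + 4) + (h - 5)/h = (-2*h - 20)/(h^2 + 4*h)
Denominator: 1/h - 5/(h + 2) = (-4*h + 2)/(h^2 + 2*h)
Divide: ((-2*h - 20)/(h^2 + 4*h)) · ((h^2 + 2*h)/(-4*h + 2)) = (h^2 + 12*h + 20)/(2*h^2 + 7*h - 4)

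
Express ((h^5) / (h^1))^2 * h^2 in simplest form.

h^10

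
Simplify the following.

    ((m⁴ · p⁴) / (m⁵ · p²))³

Inside the bracket: (m^-1) · p²
Raise to the power 3: (m^-3) · p⁶

p⁶/m³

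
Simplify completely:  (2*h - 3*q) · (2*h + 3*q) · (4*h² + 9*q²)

16*h⁴ - 81*q⁴

((2*h)+(3*q))((2*h)-(3*q)) = 4*h² - 9*q²; continue pairing.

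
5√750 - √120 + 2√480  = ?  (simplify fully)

5√750 = 25*√30; √120 = 2*√30; 2√480 = 8*√30
Combine: (25 - 2 + 8)·√30 = 31*√30

31*√30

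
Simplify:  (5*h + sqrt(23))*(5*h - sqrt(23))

25*h**2 - 23

Product of conjugates: (P+Q)(P-Q) = P**2 - Q**2.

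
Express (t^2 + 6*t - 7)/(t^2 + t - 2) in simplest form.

(t + 7)/(t + 2)

Factor: t^2 + 6*t - 7 = (t + 7)*(t - 1);  t^2 + t - 2 = (t + 2)*(t - 1)
Cancel the common factor (t - 1).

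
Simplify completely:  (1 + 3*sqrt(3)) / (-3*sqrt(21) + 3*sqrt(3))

Multiply numerator and denominator by 3*sqrt(3) + 3*sqrt(21).
Denominator becomes -162; numerator becomes 3*sqrt(3) + 3*sqrt(21) + 27 + 27*sqrt(7).

(-9*sqrt(7) - 9 - sqrt(21) - sqrt(3))/54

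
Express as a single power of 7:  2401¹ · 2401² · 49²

7^16

2401¹ = 7^4; 2401² = 7^8; 49² = 7^4
Combine exponents: 7^16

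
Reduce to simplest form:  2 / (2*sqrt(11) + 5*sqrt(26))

(-2*sqrt(11) + 5*sqrt(26))/303

Multiply numerator and denominator by -5*sqrt(26) + 2*sqrt(11).
Denominator becomes -606; numerator becomes -10*sqrt(26) + 4*sqrt(11).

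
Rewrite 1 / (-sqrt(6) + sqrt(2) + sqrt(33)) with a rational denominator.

Group as (sqrt(2) + sqrt(33)) - sqrt(6); multiply by (sqrt(2) + sqrt(33)) + sqrt(6), then rationalise the remaining surd.

(-37*sqrt(2) - 12*sqrt(11) + 29*sqrt(6) + 25*sqrt(33))/577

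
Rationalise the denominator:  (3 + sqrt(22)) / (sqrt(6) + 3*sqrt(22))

(-2*sqrt(33) - 3*sqrt(6) + 9*sqrt(22) + 66)/192

Multiply numerator and denominator by -sqrt(6) + 3*sqrt(22).
Denominator becomes 192; numerator becomes -2*sqrt(33) - 3*sqrt(6) + 9*sqrt(22) + 66.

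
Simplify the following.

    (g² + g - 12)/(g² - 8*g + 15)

Factor: g² + g - 12 = (g - 3)·(g + 4);  g² - 8*g + 15 = (g - 5)·(g - 3)
Cancel the common factor (g - 3).

(g + 4)/(g - 5)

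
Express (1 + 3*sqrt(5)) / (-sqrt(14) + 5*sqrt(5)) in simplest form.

(sqrt(14) + 5*sqrt(5) + 3*sqrt(70) + 75)/111

Multiply numerator and denominator by sqrt(14) + 5*sqrt(5).
Denominator becomes 111; numerator becomes sqrt(14) + 5*sqrt(5) + 3*sqrt(70) + 75.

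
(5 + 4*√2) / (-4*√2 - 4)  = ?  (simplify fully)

Multiply numerator and denominator by -4 + 4*√2.
Denominator becomes -16; numerator becomes 4*√2 + 12.

(-3 - √2)/4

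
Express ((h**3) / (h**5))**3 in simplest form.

Inside the bracket: (h**-2)
Raise to the power 3: (h**-6)

h**(-6)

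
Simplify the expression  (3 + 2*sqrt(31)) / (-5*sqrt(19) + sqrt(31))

(-10*sqrt(589) - 15*sqrt(19) - 62 - 3*sqrt(31))/444

Multiply numerator and denominator by sqrt(31) + 5*sqrt(19).
Denominator becomes -444; numerator becomes 3*sqrt(31) + 62 + 15*sqrt(19) + 10*sqrt(589).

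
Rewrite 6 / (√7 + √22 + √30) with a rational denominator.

(-8*√1155 - 2*√30 + 30*√22 + 90*√7)/205

Group as (√22 + √30) + √7; multiply by (√22 + √30) - √7, then rationalise the remaining surd.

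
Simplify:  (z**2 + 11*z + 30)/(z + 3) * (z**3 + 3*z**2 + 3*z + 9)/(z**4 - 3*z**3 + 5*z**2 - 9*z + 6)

(z**2 + 11*z + 30)/(z**2 - 3*z + 2)

Factor: z**2 + 11*z + 30 = (z + 5)*(z + 6);  z**3 + 3*z**2 + 3*z + 9 = (z + 3)*(z**2 + 3);  z**4 - 3*z**3 + 5*z**2 - 9*z + 6 = (z - 2)*(z**2 + 3)*(z - 1)
Cancel the common factors (z**2 + 3), (z + 3).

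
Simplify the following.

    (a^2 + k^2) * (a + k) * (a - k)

a^4 - k^4

Telescope via difference of squares: (a+k)(a-k) = a^2 - k^2, then repeat with the next factor.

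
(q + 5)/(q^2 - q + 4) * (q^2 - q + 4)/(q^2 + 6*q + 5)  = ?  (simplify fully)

Factor: q^2 + 6*q + 5 = (q + 1)*(q + 5)
Cancel the common factors (q^2 - q + 4), (q + 5).

1/(q + 1)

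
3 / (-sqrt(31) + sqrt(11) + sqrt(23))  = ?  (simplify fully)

Group as (sqrt(11) + sqrt(23)) - sqrt(31); multiply by (sqrt(11) + sqrt(23)) + sqrt(31), then rationalise the remaining surd.

(-9*sqrt(31) + 57*sqrt(23) + 129*sqrt(11) + 6*sqrt(7843))/1003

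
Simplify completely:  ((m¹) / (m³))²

m^(-4)

Inside the bracket: (m^-2)
Raise to the power 2: (m^-4)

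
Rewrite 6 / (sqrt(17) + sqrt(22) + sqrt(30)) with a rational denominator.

Group as (sqrt(17) + sqrt(30)) + sqrt(22); multiply by (sqrt(17) + sqrt(30)) - sqrt(22), then rationalise the remaining surd.

(-24*sqrt(2805) + 54*sqrt(30) + 150*sqrt(22) + 210*sqrt(17))/1415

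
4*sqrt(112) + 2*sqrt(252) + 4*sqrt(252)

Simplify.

4*sqrt(112) = 16*sqrt(7); 2*sqrt(252) = 12*sqrt(7); 4*sqrt(252) = 24*sqrt(7)
Combine: (16 + 12 + 24)·sqrt(7) = 52*sqrt(7)

52*sqrt(7)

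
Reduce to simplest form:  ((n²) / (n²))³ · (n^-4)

Inside the bracket: 1
Raise to the power 3: 1
Multiply by (n^-4): add exponents.

n^(-4)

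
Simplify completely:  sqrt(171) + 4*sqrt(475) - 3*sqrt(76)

sqrt(171) = 3*sqrt(19); 4*sqrt(475) = 20*sqrt(19); 3*sqrt(76) = 6*sqrt(19)
Combine: (3 + 20 - 6)·sqrt(19) = 17*sqrt(19)

17*sqrt(19)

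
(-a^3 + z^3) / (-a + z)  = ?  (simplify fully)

Factor as (a-b)(a^2+ab+b^2) with a=z, b=a.

a^2 + a*z + z^2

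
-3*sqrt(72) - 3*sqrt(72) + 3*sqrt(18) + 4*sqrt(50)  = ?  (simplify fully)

-7*sqrt(2)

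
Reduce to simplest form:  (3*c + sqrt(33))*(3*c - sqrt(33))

9*c^2 - 33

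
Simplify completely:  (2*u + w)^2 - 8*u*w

(2*u - w)^2

After expansion: 4*u^2 - 4*u*w + w^2 — a perfect-square trinomial.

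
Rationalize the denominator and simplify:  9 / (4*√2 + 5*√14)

(-12*√2 + 15*√14)/106

Multiply numerator and denominator by -5*√14 + 4*√2.
Denominator becomes -318; numerator becomes -45*√14 + 36*√2.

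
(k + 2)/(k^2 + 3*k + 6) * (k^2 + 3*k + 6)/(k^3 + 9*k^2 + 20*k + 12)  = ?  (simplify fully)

1/(k^2 + 7*k + 6)

Factor: k^3 + 9*k^2 + 20*k + 12 = (k + 1)*(k + 2)*(k + 6)
Cancel the common factors (k^2 + 3*k + 6), (k + 2).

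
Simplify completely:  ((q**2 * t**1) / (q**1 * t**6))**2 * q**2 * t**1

q**4/t**9

Inside the bracket: q**1 * (t**-5)
Raise to the power 2: q**2 * (t**-10)
Multiply by q**2 * t**1: add exponents.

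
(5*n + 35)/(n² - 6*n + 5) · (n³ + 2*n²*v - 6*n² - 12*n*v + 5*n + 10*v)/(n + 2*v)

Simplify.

5*n + 35

Factor: 5*n + 35 = 5·(n + 7);  n² - 6*n + 5 = (n - 5)·(n - 1);  n³ + 2*n²*v - 6*n² - 12*n*v + 5*n + 10*v = (n - 5)·(n - 1)·(n + 2*v)
Cancel the common factors (n + 2*v), (n - 5), (n - 1).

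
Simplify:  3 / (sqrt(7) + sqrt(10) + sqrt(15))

(-5*sqrt(42) + sqrt(15) + 6*sqrt(10) + 9*sqrt(7))/46

Group as (sqrt(10) + sqrt(15)) + sqrt(7); multiply by (sqrt(10) + sqrt(15)) - sqrt(7), then rationalise the remaining surd.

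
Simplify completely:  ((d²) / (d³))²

Inside the bracket: (d^-1)
Raise to the power 2: (d^-2)

d^(-2)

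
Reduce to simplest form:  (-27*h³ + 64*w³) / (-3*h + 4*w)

Factor as (a-b)(a^2+ab+b^2) with a=(4*w), b=(3*h).

9*h² + 12*h*w + 16*w²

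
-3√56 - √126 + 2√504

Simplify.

3√56 = 6*√14; √126 = 3*√14; 2√504 = 12*√14
Combine: (-6 - 3 + 12)·√14 = 3*√14

3*√14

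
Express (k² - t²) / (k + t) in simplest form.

k - t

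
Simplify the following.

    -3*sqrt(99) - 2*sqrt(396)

-21*sqrt(11)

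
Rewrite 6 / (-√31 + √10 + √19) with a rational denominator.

(√31 + 11*√19 + 20*√10 + √5890)/63

Group as (√10 + √19) - √31; multiply by (√10 + √19) + √31, then rationalise the remaining surd.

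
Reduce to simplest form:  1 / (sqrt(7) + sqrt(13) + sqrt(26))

(-13*sqrt(14) - 3*sqrt(26) + 10*sqrt(13) + 16*sqrt(7))/164

Group as (sqrt(7) + sqrt(13)) + sqrt(26); multiply by (sqrt(7) + sqrt(13)) - sqrt(26), then rationalise the remaining surd.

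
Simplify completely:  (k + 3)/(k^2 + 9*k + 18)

Factor: k^2 + 9*k + 18 = (k + 6)*(k + 3)
Cancel the common factor (k + 3).

1/(k + 6)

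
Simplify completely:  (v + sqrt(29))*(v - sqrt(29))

v**2 - 29

Difference of squares with P = v, Q = sqrt(29).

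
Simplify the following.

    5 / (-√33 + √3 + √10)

Group as (√3 + √10) - √33; multiply by (√3 + √10) + √33, then rationalise the remaining surd.

(-10*√33 - 13*√10 - 20*√3 - 3*√110)/28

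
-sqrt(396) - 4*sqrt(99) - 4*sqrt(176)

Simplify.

-34*sqrt(11)

sqrt(396) = 6*sqrt(11); 4*sqrt(99) = 12*sqrt(11); 4*sqrt(176) = 16*sqrt(11)
Combine: (-6 - 12 - 16)·sqrt(11) = -34*sqrt(11)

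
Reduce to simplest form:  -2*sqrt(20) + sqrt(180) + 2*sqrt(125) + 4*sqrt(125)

32*sqrt(5)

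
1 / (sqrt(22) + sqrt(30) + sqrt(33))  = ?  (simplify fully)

(-132*sqrt(5) + 19*sqrt(33) + 25*sqrt(30) + 41*sqrt(22))/2279

Group as (sqrt(22) + sqrt(30)) + sqrt(33); multiply by (sqrt(22) + sqrt(30)) - sqrt(33), then rationalise the remaining surd.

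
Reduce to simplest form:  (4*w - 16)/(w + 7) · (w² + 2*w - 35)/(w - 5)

Factor: 4*w - 16 = 4·(w - 4);  w² + 2*w - 35 = (w - 5)·(w + 7)
Cancel the common factors (w - 5), (w + 7).

4*w - 16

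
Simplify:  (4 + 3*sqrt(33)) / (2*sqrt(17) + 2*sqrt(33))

(-3*sqrt(561) - 4*sqrt(17) + 4*sqrt(33) + 99)/32

Multiply numerator and denominator by -2*sqrt(17) + 2*sqrt(33).
Denominator becomes 64; numerator becomes -6*sqrt(561) - 8*sqrt(17) + 8*sqrt(33) + 198.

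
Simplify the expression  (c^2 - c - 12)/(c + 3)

c - 4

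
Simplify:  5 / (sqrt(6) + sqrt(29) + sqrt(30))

(-60*sqrt(145) + 25*sqrt(30) + 35*sqrt(29) + 265*sqrt(6))/671

Group as (sqrt(6) + sqrt(29)) + sqrt(30); multiply by (sqrt(6) + sqrt(29)) - sqrt(30), then rationalise the remaining surd.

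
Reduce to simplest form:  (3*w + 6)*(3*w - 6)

Product of conjugates: (P+Q)(P-Q) = P^2 - Q^2.

9*w^2 - 36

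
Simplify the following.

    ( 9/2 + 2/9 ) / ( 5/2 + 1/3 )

5/3

Numerator: 9/2 + 2/9 = 85/18
Denominator: 5/2 + 1/3 = 17/6
Divide: (85/18) · (6/17) = 5/3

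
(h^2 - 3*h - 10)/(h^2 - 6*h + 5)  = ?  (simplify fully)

Factor: h^2 - 3*h - 10 = (h + 2)*(h - 5);  h^2 - 6*h + 5 = (h - 5)*(h - 1)
Cancel the common factor (h - 5).

(h + 2)/(h - 1)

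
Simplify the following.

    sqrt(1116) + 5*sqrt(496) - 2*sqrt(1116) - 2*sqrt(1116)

2*sqrt(31)

sqrt(1116) = 6*sqrt(31); 5*sqrt(496) = 20*sqrt(31); 2*sqrt(1116) = 12*sqrt(31); 2*sqrt(1116) = 12*sqrt(31)
Combine: (6 + 20 - 12 - 12)·sqrt(31) = 2*sqrt(31)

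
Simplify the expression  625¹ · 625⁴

5^20

625¹ = 5^4; 625⁴ = 5^16
Combine exponents: 5^20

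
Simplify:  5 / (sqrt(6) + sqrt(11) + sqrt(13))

(-5*sqrt(858) + 10*sqrt(13) + 20*sqrt(11) + 45*sqrt(6))/124

Group as (sqrt(6) + sqrt(11)) + sqrt(13); multiply by (sqrt(6) + sqrt(11)) - sqrt(13), then rationalise the remaining surd.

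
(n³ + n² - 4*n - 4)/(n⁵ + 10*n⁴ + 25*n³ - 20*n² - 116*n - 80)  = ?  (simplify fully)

1/(n² + 9*n + 20)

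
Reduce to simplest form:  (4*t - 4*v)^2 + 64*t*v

After expansion: 16*t^2 + 32*t*v + 16*v^2 — a perfect-square trinomial.

16*(t + v)^2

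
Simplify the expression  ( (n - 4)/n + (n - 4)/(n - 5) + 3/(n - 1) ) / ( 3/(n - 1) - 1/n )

Numerator: (n - 4)/n + (n - 4)/(n - 5) + 3/(n - 1) = (2*n^3 - 12*n^2 + 18*n - 20)/(n^3 - 6*n^2 + 5*n)
Denominator: 3/(n - 1) - 1/n = (2*n + 1)/(n^2 - n)
Divide: ((2*n^3 - 12*n^2 + 18*n - 20)/(n^3 - 6*n^2 + 5*n)) · ((n^2 - n)/(2*n + 1)) = (2*n^3 - 12*n^2 + 18*n - 20)/(2*n^2 - 9*n - 5)

(2*n^3 - 12*n^2 + 18*n - 20)/(2*n^2 - 9*n - 5)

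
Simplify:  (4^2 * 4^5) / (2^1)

2^13

4^2 = 2^4; 4^5 = 2^10; 2^1 = 2^1
Combine exponents: 2^13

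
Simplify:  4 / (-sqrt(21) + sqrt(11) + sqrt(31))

Group as (sqrt(11) + sqrt(31)) - sqrt(21); multiply by (sqrt(11) + sqrt(31)) + sqrt(21), then rationalise the remaining surd.

(-84*sqrt(21) + 4*sqrt(31) + 164*sqrt(11) + 8*sqrt(7161))/923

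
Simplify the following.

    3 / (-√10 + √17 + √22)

Group as (√17 + √22) - √10; multiply by (√17 + √22) + √10, then rationalise the remaining surd.

(-87*√10 + 15*√22 + 45*√17 + 12*√935)/655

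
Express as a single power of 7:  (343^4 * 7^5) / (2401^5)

343^4 = 7^12; 7^5 = 7^5; 2401^5 = 7^20
Combine exponents: 7^(-3)

7^(-3)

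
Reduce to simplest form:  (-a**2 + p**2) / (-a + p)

Factor p**2 - a**2 and cancel (-a + p).

a + p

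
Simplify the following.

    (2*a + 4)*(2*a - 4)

4*a^2 - 16

(2*a)^2 - (4)^2 = 4*a^2 - 16.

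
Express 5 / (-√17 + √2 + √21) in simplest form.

(-15*√17 - 5*√21 + 90*√2 + 5*√714)/66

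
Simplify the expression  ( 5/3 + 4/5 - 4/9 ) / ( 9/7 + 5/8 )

5096/4815

Numerator: 5/3 + 4/5 - 4/9 = 91/45
Denominator: 9/7 + 5/8 = 107/56
Divide: (91/45) · (56/107) = 5096/4815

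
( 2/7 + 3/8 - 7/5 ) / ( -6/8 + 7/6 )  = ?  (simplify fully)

-621/350

Numerator: 2/7 + 3/8 - 7/5 = -207/280
Denominator: -6/8 + 7/6 = 5/12
Divide: (-207/280) · (12/5) = -621/350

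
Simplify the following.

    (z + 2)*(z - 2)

Product of conjugates: (P+Q)(P-Q) = P^2 - Q^2.

z^2 - 4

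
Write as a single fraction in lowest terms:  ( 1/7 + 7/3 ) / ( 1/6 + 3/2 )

Numerator: 1/7 + 7/3 = 52/21
Denominator: 1/6 + 3/2 = 5/3
Divide: (52/21) · (3/5) = 52/35

52/35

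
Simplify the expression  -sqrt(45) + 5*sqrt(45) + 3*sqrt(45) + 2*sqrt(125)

31*sqrt(5)

sqrt(45) = 3*sqrt(5); 5*sqrt(45) = 15*sqrt(5); 3*sqrt(45) = 9*sqrt(5); 2*sqrt(125) = 10*sqrt(5)
Combine: (-3 + 15 + 9 + 10)·sqrt(5) = 31*sqrt(5)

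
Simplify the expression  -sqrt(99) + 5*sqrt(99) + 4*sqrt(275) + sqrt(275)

sqrt(99) = 3*sqrt(11); 5*sqrt(99) = 15*sqrt(11); 4*sqrt(275) = 20*sqrt(11); sqrt(275) = 5*sqrt(11)
Combine: (-3 + 15 + 20 + 5)·sqrt(11) = 37*sqrt(11)

37*sqrt(11)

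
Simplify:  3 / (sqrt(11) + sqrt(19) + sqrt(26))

(-3*sqrt(5434) + 6*sqrt(26) + 27*sqrt(19) + 51*sqrt(11))/410

Group as (sqrt(11) + sqrt(26)) + sqrt(19); multiply by (sqrt(11) + sqrt(26)) - sqrt(19), then rationalise the remaining surd.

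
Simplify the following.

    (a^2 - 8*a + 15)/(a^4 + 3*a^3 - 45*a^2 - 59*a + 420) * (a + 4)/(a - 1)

1/(a^2 + 6*a - 7)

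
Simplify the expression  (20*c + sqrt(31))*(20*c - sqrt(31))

400*c**2 - 31

(20*c)**2 - (sqrt(31))**2 = 400*c**2 - 31.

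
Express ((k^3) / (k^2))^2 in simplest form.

k^2

Inside the bracket: k^1
Raise to the power 2: k^2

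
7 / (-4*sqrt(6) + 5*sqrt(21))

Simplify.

(28*sqrt(6) + 35*sqrt(21))/429

Multiply numerator and denominator by 4*sqrt(6) + 5*sqrt(21).
Denominator becomes 429; numerator becomes 28*sqrt(6) + 35*sqrt(21).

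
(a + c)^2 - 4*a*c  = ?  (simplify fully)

(a - c)^2

Expand the square and combine the 4*a*c term.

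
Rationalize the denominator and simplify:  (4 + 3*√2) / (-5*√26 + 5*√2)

Multiply numerator and denominator by 5*√2 + 5*√26.
Denominator becomes -600; numerator becomes 20*√2 + 30 + 20*√26 + 30*√13.

(-3*√13 - 2*√26 - 3 - 2*√2)/60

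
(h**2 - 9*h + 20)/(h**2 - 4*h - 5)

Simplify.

Factor: h**2 - 9*h + 20 = (h - 4)*(h - 5);  h**2 - 4*h - 5 = (h - 5)*(h + 1)
Cancel the common factor (h - 5).

(h - 4)/(h + 1)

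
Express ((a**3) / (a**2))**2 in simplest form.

a**2

Inside the bracket: a**1
Raise to the power 2: a**2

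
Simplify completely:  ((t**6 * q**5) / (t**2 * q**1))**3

q**12*t**12

Inside the bracket: t**4 * q**4
Raise to the power 3: t**12 * q**12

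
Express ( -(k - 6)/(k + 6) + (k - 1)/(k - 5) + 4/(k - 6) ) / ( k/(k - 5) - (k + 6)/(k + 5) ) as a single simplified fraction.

(10*k³ - 14*k² - 272*k + 240)/(2*k³ + 15*k² - 72*k - 540)

Numerator: -(k - 6)/(k + 6) + (k - 1)/(k - 5) + 4/(k - 6) = (20*k² - 128*k + 96)/(k³ - 5*k² - 36*k + 180)
Denominator: k/(k - 5) - (k + 6)/(k + 5) = (4*k + 30)/(k² - 25)
Divide: ((20*k² - 128*k + 96)/(k³ - 5*k² - 36*k + 180)) · ((k² - 25)/(4*k + 30)) = (10*k³ - 14*k² - 272*k + 240)/(2*k³ + 15*k² - 72*k - 540)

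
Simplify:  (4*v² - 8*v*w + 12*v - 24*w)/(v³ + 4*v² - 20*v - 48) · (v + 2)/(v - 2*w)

(4*v + 12)/(v² + 2*v - 24)

Factor: 4*v² - 8*v*w + 12*v - 24*w = 4·(v - 2*w)·(v + 3);  v³ + 4*v² - 20*v - 48 = (v - 4)·(v + 6)·(v + 2)
Cancel the common factors (v - 2*w), (v + 2).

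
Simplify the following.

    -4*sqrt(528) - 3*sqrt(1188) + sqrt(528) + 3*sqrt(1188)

-12*sqrt(33)

4*sqrt(528) = 16*sqrt(33); 3*sqrt(1188) = 18*sqrt(33); sqrt(528) = 4*sqrt(33); 3*sqrt(1188) = 18*sqrt(33)
Combine: (-16 - 18 + 4 + 18)·sqrt(33) = -12*sqrt(33)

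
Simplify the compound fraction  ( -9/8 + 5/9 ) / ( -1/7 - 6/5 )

1435/3384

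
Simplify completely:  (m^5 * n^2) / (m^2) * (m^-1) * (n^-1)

Quotient: m^3 * n^2
Multiply by (m^-1) * (n^-1): add exponents.

m^2*n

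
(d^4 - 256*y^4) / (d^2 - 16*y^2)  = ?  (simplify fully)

d^2 + 16*y^2

d^4 - 256*y^4 factors as -(-d + 4*y)*(d + 4*y)*(d^2 + 16*y^2).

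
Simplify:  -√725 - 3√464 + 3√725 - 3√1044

√725 = 5*√29; 3√464 = 12*√29; 3√725 = 15*√29; 3√1044 = 18*√29
Combine: (-5 - 12 + 15 - 18)·√29 = -20*√29

-20*√29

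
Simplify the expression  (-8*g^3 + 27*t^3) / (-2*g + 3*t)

Factor as (a-b)(a^2+ab+b^2) with a=(3*t), b=(2*g).

4*g^2 + 6*g*t + 9*t^2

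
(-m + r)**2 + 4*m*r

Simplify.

(m + r)**2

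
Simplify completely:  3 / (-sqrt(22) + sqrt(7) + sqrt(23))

Group as (sqrt(7) + sqrt(23)) - sqrt(22); multiply by (sqrt(7) + sqrt(23)) + sqrt(22), then rationalise the remaining surd.

(-12*sqrt(22) + 9*sqrt(23) + 57*sqrt(7) + 3*sqrt(3542))/290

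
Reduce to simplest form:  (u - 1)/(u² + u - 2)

Factor: u² + u - 2 = (u + 2)·(u - 1)
Cancel the common factor (u - 1).

1/(u + 2)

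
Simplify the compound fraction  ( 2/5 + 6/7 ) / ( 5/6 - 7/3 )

Numerator: 2/5 + 6/7 = 44/35
Denominator: 5/6 - 7/3 = -3/2
Divide: (44/35) · (-2/3) = -88/105

-88/105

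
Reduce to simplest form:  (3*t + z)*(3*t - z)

Product of conjugates: (P+Q)(P-Q) = P^2 - Q^2.

9*t^2 - z^2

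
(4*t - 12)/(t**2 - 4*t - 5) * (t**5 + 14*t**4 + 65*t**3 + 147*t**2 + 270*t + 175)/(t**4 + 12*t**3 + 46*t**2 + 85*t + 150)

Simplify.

(4*t**2 + 16*t - 84)/(t**2 + t - 30)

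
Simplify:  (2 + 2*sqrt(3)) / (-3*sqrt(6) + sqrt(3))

Multiply numerator and denominator by sqrt(3) + 3*sqrt(6).
Denominator becomes -51; numerator becomes 2*sqrt(3) + 6 + 6*sqrt(6) + 18*sqrt(2).

(-18*sqrt(2) - 6*sqrt(6) - 6 - 2*sqrt(3))/51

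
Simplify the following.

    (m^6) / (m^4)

m^2

Quotient: m^2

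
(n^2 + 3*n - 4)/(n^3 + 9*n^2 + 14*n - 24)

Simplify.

Factor: n^2 + 3*n - 4 = (n - 1)*(n + 4);  n^3 + 9*n^2 + 14*n - 24 = (n + 6)*(n - 1)*(n + 4)
Cancel the common factors (n - 1), (n + 4).

1/(n + 6)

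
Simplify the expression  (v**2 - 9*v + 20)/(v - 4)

v - 5

Factor: v**2 - 9*v + 20 = (v - 4)*(v - 5)
Cancel the common factor (v - 4).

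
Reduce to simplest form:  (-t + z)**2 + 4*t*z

(t + z)**2

Expand the square and combine the 4*t*z term.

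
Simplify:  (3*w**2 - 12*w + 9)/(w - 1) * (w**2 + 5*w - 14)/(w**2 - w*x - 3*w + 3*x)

(-3*w**2 - 15*w + 42)/(-w + x)

Factor: 3*w**2 - 12*w + 9 = 3*(w - 1)*(w - 3);  w**2 + 5*w - 14 = (w - 2)*(w + 7);  w**2 - w*x - 3*w + 3*x = (w - x)*(w - 3)
Cancel the common factors (w - 1), (w - 3).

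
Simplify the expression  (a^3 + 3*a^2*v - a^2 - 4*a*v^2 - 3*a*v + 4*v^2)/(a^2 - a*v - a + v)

a + 4*v

Factor: a^3 + 3*a^2*v - a^2 - 4*a*v^2 - 3*a*v + 4*v^2 = (a - 1)*(a + 4*v)*(a - v);  a^2 - a*v - a + v = (a - 1)*(a - v)
Cancel the common factors (a - 1), (a - v).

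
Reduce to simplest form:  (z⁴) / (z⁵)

1/z

Quotient: (z^-1)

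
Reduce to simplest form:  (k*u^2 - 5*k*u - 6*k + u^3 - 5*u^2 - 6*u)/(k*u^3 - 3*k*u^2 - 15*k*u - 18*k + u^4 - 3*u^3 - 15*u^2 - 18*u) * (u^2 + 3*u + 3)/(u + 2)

(u + 1)/(u + 2)

Factor: k*u^2 - 5*k*u - 6*k + u^3 - 5*u^2 - 6*u = (u + 1)*(k + u)*(u - 6);  k*u^3 - 3*k*u^2 - 15*k*u - 18*k + u^4 - 3*u^3 - 15*u^2 - 18*u = (k + u)*(u - 6)*(u^2 + 3*u + 3)
Cancel the common factors (u^2 + 3*u + 3), (k + u), (u - 6).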